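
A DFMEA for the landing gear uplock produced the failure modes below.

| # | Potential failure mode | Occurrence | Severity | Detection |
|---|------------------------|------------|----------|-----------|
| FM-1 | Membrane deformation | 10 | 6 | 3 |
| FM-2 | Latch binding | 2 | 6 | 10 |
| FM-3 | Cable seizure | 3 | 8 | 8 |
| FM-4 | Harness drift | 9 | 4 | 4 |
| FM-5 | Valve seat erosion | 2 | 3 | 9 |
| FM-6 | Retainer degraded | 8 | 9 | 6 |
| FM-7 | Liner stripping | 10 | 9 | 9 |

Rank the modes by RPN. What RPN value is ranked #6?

120

RPN = Severity × Occurrence × Detection:
  FM-1: 6 × 10 × 3 = 180
  FM-2: 6 × 2 × 10 = 120
  FM-3: 8 × 3 × 8 = 192
  FM-4: 4 × 9 × 4 = 144
  FM-5: 3 × 2 × 9 = 54
  FM-6: 9 × 8 × 6 = 432
  FM-7: 9 × 10 × 9 = 810
Sorted descending: 810, 432, 192, 180, 144, 120, 54.
The sixth-highest RPN is 120 (FM-2).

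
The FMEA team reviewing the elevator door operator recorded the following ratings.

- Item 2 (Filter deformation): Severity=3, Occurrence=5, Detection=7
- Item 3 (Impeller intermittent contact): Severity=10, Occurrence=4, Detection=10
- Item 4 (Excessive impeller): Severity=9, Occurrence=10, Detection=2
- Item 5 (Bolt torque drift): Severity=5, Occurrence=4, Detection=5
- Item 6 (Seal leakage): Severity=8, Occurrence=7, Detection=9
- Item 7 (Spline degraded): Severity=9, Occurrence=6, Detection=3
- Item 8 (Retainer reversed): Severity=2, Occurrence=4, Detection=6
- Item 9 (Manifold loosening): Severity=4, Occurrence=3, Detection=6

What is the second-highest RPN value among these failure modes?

400

RPN = Severity × Occurrence × Detection:
  Item 2: 3 × 5 × 7 = 105
  Item 3: 10 × 4 × 10 = 400
  Item 4: 9 × 10 × 2 = 180
  Item 5: 5 × 4 × 5 = 100
  Item 6: 8 × 7 × 9 = 504
  Item 7: 9 × 6 × 3 = 162
  Item 8: 2 × 4 × 6 = 48
  Item 9: 4 × 3 × 6 = 72
Sorted descending: 504, 400, 180, 162, 105, 100, 72, 48.
The second-highest RPN is 400 (Item 3).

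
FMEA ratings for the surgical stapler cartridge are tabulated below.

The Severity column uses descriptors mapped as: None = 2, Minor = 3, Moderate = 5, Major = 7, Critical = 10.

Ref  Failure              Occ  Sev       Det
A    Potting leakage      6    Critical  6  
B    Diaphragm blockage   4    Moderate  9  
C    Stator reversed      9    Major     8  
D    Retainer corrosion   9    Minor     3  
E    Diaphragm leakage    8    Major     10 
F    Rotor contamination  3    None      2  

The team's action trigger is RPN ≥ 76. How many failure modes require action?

RPN = Severity × Occurrence × Detection:
  A: 10 × 6 × 6 = 360
  B: 5 × 4 × 9 = 180
  C: 7 × 9 × 8 = 504
  D: 3 × 9 × 3 = 81
  E: 7 × 8 × 10 = 560
  F: 2 × 3 × 2 = 12
Modes with RPN ≥ 76: A (360), B (180), C (504), D (81), E (560) → 5.

5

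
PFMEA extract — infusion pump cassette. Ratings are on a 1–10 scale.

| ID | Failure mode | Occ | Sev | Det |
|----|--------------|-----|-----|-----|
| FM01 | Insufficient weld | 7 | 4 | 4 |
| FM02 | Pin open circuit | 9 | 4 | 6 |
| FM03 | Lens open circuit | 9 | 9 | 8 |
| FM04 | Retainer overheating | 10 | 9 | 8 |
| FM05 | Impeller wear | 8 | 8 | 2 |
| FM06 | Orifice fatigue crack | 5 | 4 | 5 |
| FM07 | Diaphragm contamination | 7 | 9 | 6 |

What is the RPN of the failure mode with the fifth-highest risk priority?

RPN = Severity × Occurrence × Detection:
  FM01: 4 × 7 × 4 = 112
  FM02: 4 × 9 × 6 = 216
  FM03: 9 × 9 × 8 = 648
  FM04: 9 × 10 × 8 = 720
  FM05: 8 × 8 × 2 = 128
  FM06: 4 × 5 × 5 = 100
  FM07: 9 × 7 × 6 = 378
Sorted descending: 720, 648, 378, 216, 128, 112, 100.
The fifth-highest RPN is 128 (FM05).

128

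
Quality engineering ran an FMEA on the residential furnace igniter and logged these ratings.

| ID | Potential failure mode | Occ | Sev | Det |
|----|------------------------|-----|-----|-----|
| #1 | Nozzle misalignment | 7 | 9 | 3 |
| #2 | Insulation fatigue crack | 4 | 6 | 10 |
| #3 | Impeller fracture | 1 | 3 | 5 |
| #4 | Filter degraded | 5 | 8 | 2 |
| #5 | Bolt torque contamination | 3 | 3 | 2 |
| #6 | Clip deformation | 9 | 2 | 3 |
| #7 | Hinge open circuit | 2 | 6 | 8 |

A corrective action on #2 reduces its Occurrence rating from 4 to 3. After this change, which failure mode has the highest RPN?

RPN = Severity × Occurrence × Detection:
  #1: 9 × 7 × 3 = 189
  #2: 6 × 4 × 10 = 240
  #3: 3 × 1 × 5 = 15
  #4: 8 × 5 × 2 = 80
  #5: 3 × 3 × 2 = 18
  #6: 2 × 9 × 3 = 54
  #7: 6 × 2 × 8 = 96
After action: #2 → 6 × 3 × 10 = 180.
Revised RPNs: #1=189, #2=180, #7=96, #4=80, #6=54, #5=18, #3=15.
Highest is now #1 (189).

#1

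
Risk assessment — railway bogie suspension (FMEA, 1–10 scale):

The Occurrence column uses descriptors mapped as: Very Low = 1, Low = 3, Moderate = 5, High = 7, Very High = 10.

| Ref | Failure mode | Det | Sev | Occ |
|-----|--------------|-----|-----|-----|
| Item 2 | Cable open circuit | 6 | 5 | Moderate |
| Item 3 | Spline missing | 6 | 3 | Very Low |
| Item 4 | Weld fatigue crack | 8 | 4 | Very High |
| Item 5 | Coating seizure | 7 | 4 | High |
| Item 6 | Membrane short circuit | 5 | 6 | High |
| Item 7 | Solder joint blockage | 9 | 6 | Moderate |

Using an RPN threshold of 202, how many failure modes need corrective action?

3

RPN = Severity × Occurrence × Detection:
  Item 2: 5 × 5 × 6 = 150
  Item 3: 3 × 1 × 6 = 18
  Item 4: 4 × 10 × 8 = 320
  Item 5: 4 × 7 × 7 = 196
  Item 6: 6 × 7 × 5 = 210
  Item 7: 6 × 5 × 9 = 270
Modes with RPN ≥ 202: Item 4 (320), Item 6 (210), Item 7 (270) → 3.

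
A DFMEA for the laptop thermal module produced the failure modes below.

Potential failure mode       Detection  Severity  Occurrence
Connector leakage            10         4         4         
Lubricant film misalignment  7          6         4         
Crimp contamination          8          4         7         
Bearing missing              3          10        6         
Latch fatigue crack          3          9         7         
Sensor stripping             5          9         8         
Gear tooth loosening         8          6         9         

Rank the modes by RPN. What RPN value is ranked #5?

RPN = Severity × Occurrence × Detection:
  Connector leakage: 4 × 4 × 10 = 160
  Lubricant film misalignment: 6 × 4 × 7 = 168
  Crimp contamination: 4 × 7 × 8 = 224
  Bearing missing: 10 × 6 × 3 = 180
  Latch fatigue crack: 9 × 7 × 3 = 189
  Sensor stripping: 9 × 8 × 5 = 360
  Gear tooth loosening: 6 × 9 × 8 = 432
Sorted descending: 432, 360, 224, 189, 180, 168, 160.
The fifth-highest RPN is 180 (Bearing missing).

180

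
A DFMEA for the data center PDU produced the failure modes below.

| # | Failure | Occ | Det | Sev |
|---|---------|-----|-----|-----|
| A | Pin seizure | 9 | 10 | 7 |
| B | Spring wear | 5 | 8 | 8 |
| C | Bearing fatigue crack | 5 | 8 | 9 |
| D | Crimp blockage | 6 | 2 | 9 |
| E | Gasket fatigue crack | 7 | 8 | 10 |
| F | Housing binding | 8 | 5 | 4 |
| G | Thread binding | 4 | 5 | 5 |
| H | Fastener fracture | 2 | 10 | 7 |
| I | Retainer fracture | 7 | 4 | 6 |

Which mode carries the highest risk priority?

A

RPN = Severity × Occurrence × Detection:
  A: 7 × 9 × 10 = 630
  B: 8 × 5 × 8 = 320
  C: 9 × 5 × 8 = 360
  D: 9 × 6 × 2 = 108
  E: 10 × 7 × 8 = 560
  F: 4 × 8 × 5 = 160
  G: 5 × 4 × 5 = 100
  H: 7 × 2 × 10 = 140
  I: 6 × 7 × 4 = 168
Highest RPN is 630 → A.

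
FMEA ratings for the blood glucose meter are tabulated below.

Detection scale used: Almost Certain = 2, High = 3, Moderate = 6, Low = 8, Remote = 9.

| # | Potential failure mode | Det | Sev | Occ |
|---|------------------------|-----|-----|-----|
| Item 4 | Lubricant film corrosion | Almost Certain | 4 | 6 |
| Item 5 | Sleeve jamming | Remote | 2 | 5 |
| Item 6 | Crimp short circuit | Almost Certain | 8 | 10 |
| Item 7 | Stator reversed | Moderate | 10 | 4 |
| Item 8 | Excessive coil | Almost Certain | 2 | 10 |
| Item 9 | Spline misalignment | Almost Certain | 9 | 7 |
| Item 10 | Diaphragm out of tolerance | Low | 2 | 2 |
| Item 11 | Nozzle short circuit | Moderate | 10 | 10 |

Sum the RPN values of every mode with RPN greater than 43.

RPN = Severity × Occurrence × Detection:
  Item 4: 4 × 6 × 2 = 48
  Item 5: 2 × 5 × 9 = 90
  Item 6: 8 × 10 × 2 = 160
  Item 7: 10 × 4 × 6 = 240
  Item 8: 2 × 10 × 2 = 40
  Item 9: 9 × 7 × 2 = 126
  Item 10: 2 × 2 × 8 = 32
  Item 11: 10 × 10 × 6 = 600
RPN > 43: Item 4 (48), Item 5 (90), Item 6 (160), Item 7 (240), Item 9 (126), Item 11 (600).
Sum: 48 + 90 + 160 + 240 + 126 + 600 = 1264.

1264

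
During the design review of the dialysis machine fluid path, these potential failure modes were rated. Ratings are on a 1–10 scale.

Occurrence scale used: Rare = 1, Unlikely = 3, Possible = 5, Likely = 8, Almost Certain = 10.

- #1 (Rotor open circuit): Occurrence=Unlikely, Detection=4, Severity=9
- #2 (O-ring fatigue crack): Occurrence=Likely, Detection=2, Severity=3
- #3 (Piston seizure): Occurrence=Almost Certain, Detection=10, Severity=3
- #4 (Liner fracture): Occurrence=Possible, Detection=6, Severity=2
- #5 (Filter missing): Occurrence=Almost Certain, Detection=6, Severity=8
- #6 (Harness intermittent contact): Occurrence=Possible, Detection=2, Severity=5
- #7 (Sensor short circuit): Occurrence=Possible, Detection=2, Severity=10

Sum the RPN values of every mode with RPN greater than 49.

RPN = Severity × Occurrence × Detection:
  #1: 9 × 3 × 4 = 108
  #2: 3 × 8 × 2 = 48
  #3: 3 × 10 × 10 = 300
  #4: 2 × 5 × 6 = 60
  #5: 8 × 10 × 6 = 480
  #6: 5 × 5 × 2 = 50
  #7: 10 × 5 × 2 = 100
RPN > 49: #1 (108), #3 (300), #4 (60), #5 (480), #6 (50), #7 (100).
Sum: 108 + 300 + 60 + 480 + 50 + 100 = 1098.

1098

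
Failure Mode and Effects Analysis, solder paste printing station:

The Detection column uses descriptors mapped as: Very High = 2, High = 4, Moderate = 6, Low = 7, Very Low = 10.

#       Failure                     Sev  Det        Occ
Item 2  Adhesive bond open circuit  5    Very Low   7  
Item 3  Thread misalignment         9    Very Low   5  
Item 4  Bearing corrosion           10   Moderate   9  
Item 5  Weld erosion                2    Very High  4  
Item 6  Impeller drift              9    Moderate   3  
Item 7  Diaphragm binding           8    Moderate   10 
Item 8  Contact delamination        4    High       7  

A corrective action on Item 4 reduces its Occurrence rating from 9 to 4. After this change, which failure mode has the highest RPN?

Item 7

RPN = Severity × Occurrence × Detection:
  Item 2: 5 × 7 × 10 = 350
  Item 3: 9 × 5 × 10 = 450
  Item 4: 10 × 9 × 6 = 540
  Item 5: 2 × 4 × 2 = 16
  Item 6: 9 × 3 × 6 = 162
  Item 7: 8 × 10 × 6 = 480
  Item 8: 4 × 7 × 4 = 112
After action: Item 4 → 10 × 4 × 6 = 240.
Revised RPNs: Item 7=480, Item 3=450, Item 2=350, Item 4=240, Item 6=162, Item 8=112, Item 5=16.
Highest is now Item 7 (480).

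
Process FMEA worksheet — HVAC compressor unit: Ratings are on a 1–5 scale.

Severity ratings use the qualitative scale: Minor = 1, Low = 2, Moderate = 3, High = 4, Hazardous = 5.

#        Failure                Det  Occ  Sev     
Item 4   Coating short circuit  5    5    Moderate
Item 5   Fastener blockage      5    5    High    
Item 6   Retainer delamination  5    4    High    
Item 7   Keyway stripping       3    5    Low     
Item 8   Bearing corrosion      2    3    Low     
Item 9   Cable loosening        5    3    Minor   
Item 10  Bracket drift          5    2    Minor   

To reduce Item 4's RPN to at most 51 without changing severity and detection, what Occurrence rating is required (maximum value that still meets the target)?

Item 4: S=3, O=5, D=5 → current RPN = 75.
Fixed product = 15. Need 15 × O ≤ 51, so O ≤ 51/15 = 3.40.
Maximum integer Occurrence rating = 3 (gives RPN 45; O=4 would give 60 > 51).

3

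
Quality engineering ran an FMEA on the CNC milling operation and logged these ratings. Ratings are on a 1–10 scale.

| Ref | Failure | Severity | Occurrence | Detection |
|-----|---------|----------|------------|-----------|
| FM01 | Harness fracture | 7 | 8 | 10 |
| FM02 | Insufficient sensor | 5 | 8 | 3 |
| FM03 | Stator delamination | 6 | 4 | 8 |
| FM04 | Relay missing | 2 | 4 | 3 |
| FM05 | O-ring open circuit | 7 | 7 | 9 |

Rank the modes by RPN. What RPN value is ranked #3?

RPN = Severity × Occurrence × Detection:
  FM01: 7 × 8 × 10 = 560
  FM02: 5 × 8 × 3 = 120
  FM03: 6 × 4 × 8 = 192
  FM04: 2 × 4 × 3 = 24
  FM05: 7 × 7 × 9 = 441
Sorted descending: 560, 441, 192, 120, 24.
The third-highest RPN is 192 (FM03).

192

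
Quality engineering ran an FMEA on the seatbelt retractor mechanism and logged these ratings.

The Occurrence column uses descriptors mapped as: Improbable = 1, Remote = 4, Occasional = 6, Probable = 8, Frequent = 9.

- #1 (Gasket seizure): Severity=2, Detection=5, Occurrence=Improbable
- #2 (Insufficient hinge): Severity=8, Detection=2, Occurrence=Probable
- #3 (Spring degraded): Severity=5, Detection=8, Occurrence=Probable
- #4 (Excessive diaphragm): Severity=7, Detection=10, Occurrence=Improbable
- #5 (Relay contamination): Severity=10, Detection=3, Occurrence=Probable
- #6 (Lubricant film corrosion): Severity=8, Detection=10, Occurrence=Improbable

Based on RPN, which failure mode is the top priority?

#3

RPN = Severity × Occurrence × Detection:
  #1: 2 × 1 × 5 = 10
  #2: 8 × 8 × 2 = 128
  #3: 5 × 8 × 8 = 320
  #4: 7 × 1 × 10 = 70
  #5: 10 × 8 × 3 = 240
  #6: 8 × 1 × 10 = 80
Highest RPN is 320 → #3.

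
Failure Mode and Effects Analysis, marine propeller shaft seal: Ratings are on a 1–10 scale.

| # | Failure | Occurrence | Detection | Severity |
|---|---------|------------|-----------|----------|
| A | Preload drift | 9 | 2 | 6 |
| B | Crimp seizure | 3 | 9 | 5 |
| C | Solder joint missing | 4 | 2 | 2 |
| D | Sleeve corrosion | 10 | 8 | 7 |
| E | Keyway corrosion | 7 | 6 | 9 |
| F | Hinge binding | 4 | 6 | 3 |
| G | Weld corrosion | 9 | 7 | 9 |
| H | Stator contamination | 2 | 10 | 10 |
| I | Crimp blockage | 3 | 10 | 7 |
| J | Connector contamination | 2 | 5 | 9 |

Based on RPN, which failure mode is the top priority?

G

RPN = Severity × Occurrence × Detection:
  A: 6 × 9 × 2 = 108
  B: 5 × 3 × 9 = 135
  C: 2 × 4 × 2 = 16
  D: 7 × 10 × 8 = 560
  E: 9 × 7 × 6 = 378
  F: 3 × 4 × 6 = 72
  G: 9 × 9 × 7 = 567
  H: 10 × 2 × 10 = 200
  I: 7 × 3 × 10 = 210
  J: 9 × 2 × 5 = 90
Highest RPN is 567 → G.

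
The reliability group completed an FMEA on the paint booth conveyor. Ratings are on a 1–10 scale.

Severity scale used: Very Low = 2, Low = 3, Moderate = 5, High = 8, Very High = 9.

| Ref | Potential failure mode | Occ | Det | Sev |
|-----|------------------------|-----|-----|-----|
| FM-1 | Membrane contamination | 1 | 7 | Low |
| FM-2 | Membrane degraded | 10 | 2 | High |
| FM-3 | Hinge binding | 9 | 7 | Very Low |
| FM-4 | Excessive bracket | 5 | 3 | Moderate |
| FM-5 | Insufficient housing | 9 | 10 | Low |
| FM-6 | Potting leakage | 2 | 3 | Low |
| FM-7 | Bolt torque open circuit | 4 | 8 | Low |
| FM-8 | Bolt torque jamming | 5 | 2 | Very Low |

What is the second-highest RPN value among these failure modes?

160

RPN = Severity × Occurrence × Detection:
  FM-1: 3 × 1 × 7 = 21
  FM-2: 8 × 10 × 2 = 160
  FM-3: 2 × 9 × 7 = 126
  FM-4: 5 × 5 × 3 = 75
  FM-5: 3 × 9 × 10 = 270
  FM-6: 3 × 2 × 3 = 18
  FM-7: 3 × 4 × 8 = 96
  FM-8: 2 × 5 × 2 = 20
Sorted descending: 270, 160, 126, 96, 75, 21, 20, 18.
The second-highest RPN is 160 (FM-2).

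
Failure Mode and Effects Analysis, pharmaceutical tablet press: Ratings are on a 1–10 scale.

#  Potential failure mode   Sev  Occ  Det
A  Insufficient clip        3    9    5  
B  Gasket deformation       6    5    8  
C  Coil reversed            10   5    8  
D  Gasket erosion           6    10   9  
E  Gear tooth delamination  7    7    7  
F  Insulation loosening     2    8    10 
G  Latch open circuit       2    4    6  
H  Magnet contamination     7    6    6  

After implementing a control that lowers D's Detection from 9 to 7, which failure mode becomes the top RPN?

RPN = Severity × Occurrence × Detection:
  A: 3 × 9 × 5 = 135
  B: 6 × 5 × 8 = 240
  C: 10 × 5 × 8 = 400
  D: 6 × 10 × 9 = 540
  E: 7 × 7 × 7 = 343
  F: 2 × 8 × 10 = 160
  G: 2 × 4 × 6 = 48
  H: 7 × 6 × 6 = 252
After action: D → 6 × 10 × 7 = 420.
Revised RPNs: D=420, C=400, E=343, H=252, B=240, F=160, A=135, G=48.
Highest is now D (420).

D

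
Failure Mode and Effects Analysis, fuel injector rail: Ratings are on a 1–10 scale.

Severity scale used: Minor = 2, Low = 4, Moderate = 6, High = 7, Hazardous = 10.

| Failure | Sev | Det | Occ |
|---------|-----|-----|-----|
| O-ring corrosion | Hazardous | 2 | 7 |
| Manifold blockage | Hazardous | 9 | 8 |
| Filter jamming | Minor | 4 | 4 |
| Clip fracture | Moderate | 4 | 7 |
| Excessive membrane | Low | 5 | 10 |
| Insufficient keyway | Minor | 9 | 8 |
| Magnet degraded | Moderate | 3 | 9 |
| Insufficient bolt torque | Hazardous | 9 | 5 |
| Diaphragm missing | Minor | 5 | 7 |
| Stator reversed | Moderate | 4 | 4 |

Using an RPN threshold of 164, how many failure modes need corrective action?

RPN = Severity × Occurrence × Detection:
  O-ring corrosion: 10 × 7 × 2 = 140
  Manifold blockage: 10 × 8 × 9 = 720
  Filter jamming: 2 × 4 × 4 = 32
  Clip fracture: 6 × 7 × 4 = 168
  Excessive membrane: 4 × 10 × 5 = 200
  Insufficient keyway: 2 × 8 × 9 = 144
  Magnet degraded: 6 × 9 × 3 = 162
  Insufficient bolt torque: 10 × 5 × 9 = 450
  Diaphragm missing: 2 × 7 × 5 = 70
  Stator reversed: 6 × 4 × 4 = 96
Modes with RPN ≥ 164: Manifold blockage (720), Clip fracture (168), Excessive membrane (200), Insufficient bolt torque (450) → 4.

4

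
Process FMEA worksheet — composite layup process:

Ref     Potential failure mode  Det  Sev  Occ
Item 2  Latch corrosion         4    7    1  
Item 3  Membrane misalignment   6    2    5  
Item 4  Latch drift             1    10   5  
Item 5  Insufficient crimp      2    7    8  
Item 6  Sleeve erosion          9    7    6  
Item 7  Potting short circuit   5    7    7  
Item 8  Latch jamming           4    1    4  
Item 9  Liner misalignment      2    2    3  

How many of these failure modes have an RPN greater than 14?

RPN = Severity × Occurrence × Detection:
  Item 2: 7 × 1 × 4 = 28
  Item 3: 2 × 5 × 6 = 60
  Item 4: 10 × 5 × 1 = 50
  Item 5: 7 × 8 × 2 = 112
  Item 6: 7 × 6 × 9 = 378
  Item 7: 7 × 7 × 5 = 245
  Item 8: 1 × 4 × 4 = 16
  Item 9: 2 × 3 × 2 = 12
Modes with RPN > 14: Item 2 (28), Item 3 (60), Item 4 (50), Item 5 (112), Item 6 (378), Item 7 (245), Item 8 (16) → 7.

7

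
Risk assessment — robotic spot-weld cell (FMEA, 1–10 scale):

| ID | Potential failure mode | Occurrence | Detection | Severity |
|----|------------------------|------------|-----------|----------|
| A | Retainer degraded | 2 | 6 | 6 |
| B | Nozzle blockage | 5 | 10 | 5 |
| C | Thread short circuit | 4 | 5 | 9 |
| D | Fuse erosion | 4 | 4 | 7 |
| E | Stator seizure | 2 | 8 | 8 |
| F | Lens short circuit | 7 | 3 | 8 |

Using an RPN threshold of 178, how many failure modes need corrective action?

2

RPN = Severity × Occurrence × Detection:
  A: 6 × 2 × 6 = 72
  B: 5 × 5 × 10 = 250
  C: 9 × 4 × 5 = 180
  D: 7 × 4 × 4 = 112
  E: 8 × 2 × 8 = 128
  F: 8 × 7 × 3 = 168
Modes with RPN ≥ 178: B (250), C (180) → 2.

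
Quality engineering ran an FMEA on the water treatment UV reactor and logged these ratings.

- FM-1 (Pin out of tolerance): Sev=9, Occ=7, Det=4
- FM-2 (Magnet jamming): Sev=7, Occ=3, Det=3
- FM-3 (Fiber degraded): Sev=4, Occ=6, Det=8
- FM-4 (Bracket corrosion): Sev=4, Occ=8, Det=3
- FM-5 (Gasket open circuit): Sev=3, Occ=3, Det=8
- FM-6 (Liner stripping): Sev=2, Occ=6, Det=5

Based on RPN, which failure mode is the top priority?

FM-1

RPN = Severity × Occurrence × Detection:
  FM-1: 9 × 7 × 4 = 252
  FM-2: 7 × 3 × 3 = 63
  FM-3: 4 × 6 × 8 = 192
  FM-4: 4 × 8 × 3 = 96
  FM-5: 3 × 3 × 8 = 72
  FM-6: 2 × 6 × 5 = 60
Highest RPN is 252 → FM-1.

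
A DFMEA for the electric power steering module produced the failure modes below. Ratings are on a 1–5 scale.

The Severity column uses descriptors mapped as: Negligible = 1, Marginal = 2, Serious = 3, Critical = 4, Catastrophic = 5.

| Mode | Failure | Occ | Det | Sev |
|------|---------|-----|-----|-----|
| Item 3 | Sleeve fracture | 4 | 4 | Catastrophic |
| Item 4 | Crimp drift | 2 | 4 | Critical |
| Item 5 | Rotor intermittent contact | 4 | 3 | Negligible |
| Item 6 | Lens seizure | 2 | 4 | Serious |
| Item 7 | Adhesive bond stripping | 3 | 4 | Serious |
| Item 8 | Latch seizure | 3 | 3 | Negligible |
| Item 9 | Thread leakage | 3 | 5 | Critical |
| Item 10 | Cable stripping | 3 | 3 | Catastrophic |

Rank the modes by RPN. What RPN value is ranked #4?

RPN = Severity × Occurrence × Detection:
  Item 3: 5 × 4 × 4 = 80
  Item 4: 4 × 2 × 4 = 32
  Item 5: 1 × 4 × 3 = 12
  Item 6: 3 × 2 × 4 = 24
  Item 7: 3 × 3 × 4 = 36
  Item 8: 1 × 3 × 3 = 9
  Item 9: 4 × 3 × 5 = 60
  Item 10: 5 × 3 × 3 = 45
Sorted descending: 80, 60, 45, 36, 32, 24, 12, 9.
The fourth-highest RPN is 36 (Item 7).

36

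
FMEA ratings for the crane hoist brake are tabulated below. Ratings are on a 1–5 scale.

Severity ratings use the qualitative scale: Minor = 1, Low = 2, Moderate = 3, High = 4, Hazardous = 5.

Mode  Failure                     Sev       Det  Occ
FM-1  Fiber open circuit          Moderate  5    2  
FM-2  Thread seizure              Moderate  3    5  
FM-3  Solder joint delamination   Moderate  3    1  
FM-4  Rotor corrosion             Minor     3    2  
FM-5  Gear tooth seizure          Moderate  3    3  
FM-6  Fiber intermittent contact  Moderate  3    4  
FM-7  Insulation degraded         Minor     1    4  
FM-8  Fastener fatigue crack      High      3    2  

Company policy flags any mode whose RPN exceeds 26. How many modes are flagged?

4

RPN = Severity × Occurrence × Detection:
  FM-1: 3 × 2 × 5 = 30
  FM-2: 3 × 5 × 3 = 45
  FM-3: 3 × 1 × 3 = 9
  FM-4: 1 × 2 × 3 = 6
  FM-5: 3 × 3 × 3 = 27
  FM-6: 3 × 4 × 3 = 36
  FM-7: 1 × 4 × 1 = 4
  FM-8: 4 × 2 × 3 = 24
Modes with RPN > 26: FM-1 (30), FM-2 (45), FM-5 (27), FM-6 (36) → 4.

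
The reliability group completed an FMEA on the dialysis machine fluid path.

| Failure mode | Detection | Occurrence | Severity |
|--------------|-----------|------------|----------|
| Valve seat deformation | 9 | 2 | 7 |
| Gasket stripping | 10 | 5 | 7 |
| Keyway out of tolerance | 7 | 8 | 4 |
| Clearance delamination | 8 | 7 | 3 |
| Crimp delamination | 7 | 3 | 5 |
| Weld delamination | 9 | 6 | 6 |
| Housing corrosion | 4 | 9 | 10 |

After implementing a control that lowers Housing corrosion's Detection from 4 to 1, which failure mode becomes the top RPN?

Gasket stripping

RPN = Severity × Occurrence × Detection:
  Valve seat deformation: 7 × 2 × 9 = 126
  Gasket stripping: 7 × 5 × 10 = 350
  Keyway out of tolerance: 4 × 8 × 7 = 224
  Clearance delamination: 3 × 7 × 8 = 168
  Crimp delamination: 5 × 3 × 7 = 105
  Weld delamination: 6 × 6 × 9 = 324
  Housing corrosion: 10 × 9 × 4 = 360
After action: Housing corrosion → 10 × 9 × 1 = 90.
Revised RPNs: Gasket stripping=350, Weld delamination=324, Keyway out of tolerance=224, Clearance delamination=168, Valve seat deformation=126, Crimp delamination=105, Housing corrosion=90.
Highest is now Gasket stripping (350).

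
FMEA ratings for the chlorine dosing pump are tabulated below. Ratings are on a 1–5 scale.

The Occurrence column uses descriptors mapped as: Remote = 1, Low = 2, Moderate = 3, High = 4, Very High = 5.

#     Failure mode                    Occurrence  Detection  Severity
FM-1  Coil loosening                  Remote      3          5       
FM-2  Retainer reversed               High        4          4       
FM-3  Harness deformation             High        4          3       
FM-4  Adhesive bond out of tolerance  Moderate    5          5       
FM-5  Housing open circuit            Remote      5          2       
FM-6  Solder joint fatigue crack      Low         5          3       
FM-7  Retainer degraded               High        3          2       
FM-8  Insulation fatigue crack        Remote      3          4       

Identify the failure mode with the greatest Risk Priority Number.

FM-4

RPN = Severity × Occurrence × Detection:
  FM-1: 5 × 1 × 3 = 15
  FM-2: 4 × 4 × 4 = 64
  FM-3: 3 × 4 × 4 = 48
  FM-4: 5 × 3 × 5 = 75
  FM-5: 2 × 1 × 5 = 10
  FM-6: 3 × 2 × 5 = 30
  FM-7: 2 × 4 × 3 = 24
  FM-8: 4 × 1 × 3 = 12
Highest RPN is 75 → FM-4.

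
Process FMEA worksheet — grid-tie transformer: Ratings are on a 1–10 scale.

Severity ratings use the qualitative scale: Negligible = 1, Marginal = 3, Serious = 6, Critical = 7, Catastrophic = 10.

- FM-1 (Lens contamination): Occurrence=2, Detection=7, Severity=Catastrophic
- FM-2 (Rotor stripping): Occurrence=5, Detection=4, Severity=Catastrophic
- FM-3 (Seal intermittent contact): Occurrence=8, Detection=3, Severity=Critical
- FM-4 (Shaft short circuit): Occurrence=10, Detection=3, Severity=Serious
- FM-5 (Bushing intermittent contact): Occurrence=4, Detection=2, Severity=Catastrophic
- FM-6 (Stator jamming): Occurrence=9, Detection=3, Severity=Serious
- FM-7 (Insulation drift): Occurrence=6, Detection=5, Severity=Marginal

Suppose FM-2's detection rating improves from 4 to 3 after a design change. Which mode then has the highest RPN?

RPN = Severity × Occurrence × Detection:
  FM-1: 10 × 2 × 7 = 140
  FM-2: 10 × 5 × 4 = 200
  FM-3: 7 × 8 × 3 = 168
  FM-4: 6 × 10 × 3 = 180
  FM-5: 10 × 4 × 2 = 80
  FM-6: 6 × 9 × 3 = 162
  FM-7: 3 × 6 × 5 = 90
After action: FM-2 → 10 × 5 × 3 = 150.
Revised RPNs: FM-4=180, FM-3=168, FM-6=162, FM-2=150, FM-1=140, FM-7=90, FM-5=80.
Highest is now FM-4 (180).

FM-4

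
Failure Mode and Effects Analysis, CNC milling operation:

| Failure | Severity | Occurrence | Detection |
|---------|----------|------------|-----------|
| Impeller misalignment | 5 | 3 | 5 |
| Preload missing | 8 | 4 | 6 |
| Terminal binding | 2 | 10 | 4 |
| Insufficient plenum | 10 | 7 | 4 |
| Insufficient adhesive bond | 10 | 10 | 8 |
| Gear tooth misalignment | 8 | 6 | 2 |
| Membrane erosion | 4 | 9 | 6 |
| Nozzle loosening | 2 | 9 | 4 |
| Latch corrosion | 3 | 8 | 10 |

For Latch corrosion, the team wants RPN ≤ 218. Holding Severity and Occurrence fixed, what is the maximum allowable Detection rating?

9

Latch corrosion: S=3, O=8, D=10 → current RPN = 240.
Fixed product = 24. Need 24 × D ≤ 218, so D ≤ 218/24 = 9.08.
Maximum integer Detection rating = 9 (gives RPN 216; D=10 would give 240 > 218).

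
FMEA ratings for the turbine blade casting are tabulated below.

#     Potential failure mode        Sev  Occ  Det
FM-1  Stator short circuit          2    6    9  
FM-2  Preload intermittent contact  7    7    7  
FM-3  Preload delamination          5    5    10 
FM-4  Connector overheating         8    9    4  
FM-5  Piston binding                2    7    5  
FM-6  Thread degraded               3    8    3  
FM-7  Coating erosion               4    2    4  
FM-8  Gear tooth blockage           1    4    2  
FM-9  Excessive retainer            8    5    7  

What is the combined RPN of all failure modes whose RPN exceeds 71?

RPN = Severity × Occurrence × Detection:
  FM-1: 2 × 6 × 9 = 108
  FM-2: 7 × 7 × 7 = 343
  FM-3: 5 × 5 × 10 = 250
  FM-4: 8 × 9 × 4 = 288
  FM-5: 2 × 7 × 5 = 70
  FM-6: 3 × 8 × 3 = 72
  FM-7: 4 × 2 × 4 = 32
  FM-8: 1 × 4 × 2 = 8
  FM-9: 8 × 5 × 7 = 280
RPN > 71: FM-1 (108), FM-2 (343), FM-3 (250), FM-4 (288), FM-6 (72), FM-9 (280).
Sum: 108 + 343 + 250 + 288 + 72 + 280 = 1341.

1341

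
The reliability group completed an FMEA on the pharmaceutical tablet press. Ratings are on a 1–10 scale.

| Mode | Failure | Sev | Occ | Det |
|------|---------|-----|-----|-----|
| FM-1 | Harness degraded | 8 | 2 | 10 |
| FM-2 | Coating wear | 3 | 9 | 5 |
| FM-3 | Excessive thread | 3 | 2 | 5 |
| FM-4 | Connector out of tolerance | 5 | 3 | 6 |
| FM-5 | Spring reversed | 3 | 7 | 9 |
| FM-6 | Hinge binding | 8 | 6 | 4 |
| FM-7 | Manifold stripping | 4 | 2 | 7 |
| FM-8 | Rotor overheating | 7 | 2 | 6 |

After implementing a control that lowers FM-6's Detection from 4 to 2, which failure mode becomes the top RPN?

FM-5

RPN = Severity × Occurrence × Detection:
  FM-1: 8 × 2 × 10 = 160
  FM-2: 3 × 9 × 5 = 135
  FM-3: 3 × 2 × 5 = 30
  FM-4: 5 × 3 × 6 = 90
  FM-5: 3 × 7 × 9 = 189
  FM-6: 8 × 6 × 4 = 192
  FM-7: 4 × 2 × 7 = 56
  FM-8: 7 × 2 × 6 = 84
After action: FM-6 → 8 × 6 × 2 = 96.
Revised RPNs: FM-5=189, FM-1=160, FM-2=135, FM-6=96, FM-4=90, FM-8=84, FM-7=56, FM-3=30.
Highest is now FM-5 (189).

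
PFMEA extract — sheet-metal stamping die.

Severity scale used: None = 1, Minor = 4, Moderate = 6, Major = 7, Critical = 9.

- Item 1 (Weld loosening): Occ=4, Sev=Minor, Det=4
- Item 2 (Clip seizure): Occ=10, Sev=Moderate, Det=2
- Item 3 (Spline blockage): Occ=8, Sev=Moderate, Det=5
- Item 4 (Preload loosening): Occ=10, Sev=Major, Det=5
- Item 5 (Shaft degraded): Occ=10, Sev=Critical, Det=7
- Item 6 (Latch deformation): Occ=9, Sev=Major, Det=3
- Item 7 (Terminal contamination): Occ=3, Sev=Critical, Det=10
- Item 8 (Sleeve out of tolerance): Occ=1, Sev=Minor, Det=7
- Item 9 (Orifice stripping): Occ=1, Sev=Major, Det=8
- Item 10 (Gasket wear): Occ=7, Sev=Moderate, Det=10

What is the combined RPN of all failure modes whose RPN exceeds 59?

2283

RPN = Severity × Occurrence × Detection:
  Item 1: 4 × 4 × 4 = 64
  Item 2: 6 × 10 × 2 = 120
  Item 3: 6 × 8 × 5 = 240
  Item 4: 7 × 10 × 5 = 350
  Item 5: 9 × 10 × 7 = 630
  Item 6: 7 × 9 × 3 = 189
  Item 7: 9 × 3 × 10 = 270
  Item 8: 4 × 1 × 7 = 28
  Item 9: 7 × 1 × 8 = 56
  Item 10: 6 × 7 × 10 = 420
RPN > 59: Item 1 (64), Item 2 (120), Item 3 (240), Item 4 (350), Item 5 (630), Item 6 (189), Item 7 (270), Item 10 (420).
Sum: 64 + 120 + 240 + 350 + 630 + 189 + 270 + 420 = 2283.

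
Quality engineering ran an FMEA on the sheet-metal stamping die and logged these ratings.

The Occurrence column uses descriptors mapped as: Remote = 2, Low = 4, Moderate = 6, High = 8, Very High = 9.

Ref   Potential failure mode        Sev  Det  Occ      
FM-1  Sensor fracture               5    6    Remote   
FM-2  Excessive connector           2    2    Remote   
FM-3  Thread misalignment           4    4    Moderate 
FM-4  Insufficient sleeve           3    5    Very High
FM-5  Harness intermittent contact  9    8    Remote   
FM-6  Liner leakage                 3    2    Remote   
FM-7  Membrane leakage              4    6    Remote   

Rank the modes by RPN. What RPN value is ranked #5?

48

RPN = Severity × Occurrence × Detection:
  FM-1: 5 × 2 × 6 = 60
  FM-2: 2 × 2 × 2 = 8
  FM-3: 4 × 6 × 4 = 96
  FM-4: 3 × 9 × 5 = 135
  FM-5: 9 × 2 × 8 = 144
  FM-6: 3 × 2 × 2 = 12
  FM-7: 4 × 2 × 6 = 48
Sorted descending: 144, 135, 96, 60, 48, 12, 8.
The fifth-highest RPN is 48 (FM-7).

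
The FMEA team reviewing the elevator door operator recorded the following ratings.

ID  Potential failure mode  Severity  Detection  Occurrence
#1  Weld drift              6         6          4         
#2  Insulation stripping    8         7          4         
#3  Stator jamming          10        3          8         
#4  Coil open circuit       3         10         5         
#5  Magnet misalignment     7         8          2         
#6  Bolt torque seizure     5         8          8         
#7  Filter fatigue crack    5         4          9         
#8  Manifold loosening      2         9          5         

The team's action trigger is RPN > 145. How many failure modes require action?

RPN = Severity × Occurrence × Detection:
  #1: 6 × 4 × 6 = 144
  #2: 8 × 4 × 7 = 224
  #3: 10 × 8 × 3 = 240
  #4: 3 × 5 × 10 = 150
  #5: 7 × 2 × 8 = 112
  #6: 5 × 8 × 8 = 320
  #7: 5 × 9 × 4 = 180
  #8: 2 × 5 × 9 = 90
Modes with RPN > 145: #2 (224), #3 (240), #4 (150), #6 (320), #7 (180) → 5.

5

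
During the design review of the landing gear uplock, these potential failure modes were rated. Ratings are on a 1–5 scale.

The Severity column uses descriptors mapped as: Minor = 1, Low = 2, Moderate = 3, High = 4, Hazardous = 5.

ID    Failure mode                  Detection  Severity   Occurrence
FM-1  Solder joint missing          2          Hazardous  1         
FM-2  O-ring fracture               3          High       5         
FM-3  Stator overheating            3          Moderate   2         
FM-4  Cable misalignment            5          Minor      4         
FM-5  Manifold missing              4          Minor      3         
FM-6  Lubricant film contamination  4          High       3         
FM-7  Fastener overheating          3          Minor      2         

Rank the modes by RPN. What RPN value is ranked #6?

RPN = Severity × Occurrence × Detection:
  FM-1: 5 × 1 × 2 = 10
  FM-2: 4 × 5 × 3 = 60
  FM-3: 3 × 2 × 3 = 18
  FM-4: 1 × 4 × 5 = 20
  FM-5: 1 × 3 × 4 = 12
  FM-6: 4 × 3 × 4 = 48
  FM-7: 1 × 2 × 3 = 6
Sorted descending: 60, 48, 20, 18, 12, 10, 6.
The sixth-highest RPN is 10 (FM-1).

10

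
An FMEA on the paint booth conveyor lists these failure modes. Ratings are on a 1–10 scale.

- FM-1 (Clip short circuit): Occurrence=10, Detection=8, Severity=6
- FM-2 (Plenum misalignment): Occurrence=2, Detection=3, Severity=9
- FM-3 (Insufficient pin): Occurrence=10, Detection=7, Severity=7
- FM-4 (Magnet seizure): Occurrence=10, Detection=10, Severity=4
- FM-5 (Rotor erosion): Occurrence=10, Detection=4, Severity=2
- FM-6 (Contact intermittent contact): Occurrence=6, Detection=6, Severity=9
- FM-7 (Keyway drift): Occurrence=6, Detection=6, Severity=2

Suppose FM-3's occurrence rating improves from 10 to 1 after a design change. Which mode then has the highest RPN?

FM-1

RPN = Severity × Occurrence × Detection:
  FM-1: 6 × 10 × 8 = 480
  FM-2: 9 × 2 × 3 = 54
  FM-3: 7 × 10 × 7 = 490
  FM-4: 4 × 10 × 10 = 400
  FM-5: 2 × 10 × 4 = 80
  FM-6: 9 × 6 × 6 = 324
  FM-7: 2 × 6 × 6 = 72
After action: FM-3 → 7 × 1 × 7 = 49.
Revised RPNs: FM-1=480, FM-4=400, FM-6=324, FM-5=80, FM-7=72, FM-2=54, FM-3=49.
Highest is now FM-1 (480).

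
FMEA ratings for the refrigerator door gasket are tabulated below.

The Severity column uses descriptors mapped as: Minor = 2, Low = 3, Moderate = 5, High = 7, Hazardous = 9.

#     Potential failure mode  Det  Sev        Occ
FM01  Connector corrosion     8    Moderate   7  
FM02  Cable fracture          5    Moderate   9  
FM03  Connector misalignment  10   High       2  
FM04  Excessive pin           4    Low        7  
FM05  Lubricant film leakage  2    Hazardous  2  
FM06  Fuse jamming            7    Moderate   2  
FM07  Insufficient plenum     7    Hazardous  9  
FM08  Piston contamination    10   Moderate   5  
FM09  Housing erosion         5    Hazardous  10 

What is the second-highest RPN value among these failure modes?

450

RPN = Severity × Occurrence × Detection:
  FM01: 5 × 7 × 8 = 280
  FM02: 5 × 9 × 5 = 225
  FM03: 7 × 2 × 10 = 140
  FM04: 3 × 7 × 4 = 84
  FM05: 9 × 2 × 2 = 36
  FM06: 5 × 2 × 7 = 70
  FM07: 9 × 9 × 7 = 567
  FM08: 5 × 5 × 10 = 250
  FM09: 9 × 10 × 5 = 450
Sorted descending: 567, 450, 280, 250, 225, 140, 84, 70, 36.
The second-highest RPN is 450 (FM09).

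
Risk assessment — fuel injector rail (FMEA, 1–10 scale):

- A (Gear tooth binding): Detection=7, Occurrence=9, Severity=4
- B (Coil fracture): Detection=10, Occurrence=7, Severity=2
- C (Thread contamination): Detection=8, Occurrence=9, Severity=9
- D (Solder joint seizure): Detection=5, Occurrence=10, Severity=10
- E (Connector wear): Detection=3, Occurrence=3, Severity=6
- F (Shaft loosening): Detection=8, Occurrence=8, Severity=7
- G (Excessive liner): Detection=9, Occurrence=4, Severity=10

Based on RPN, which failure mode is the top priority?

C

RPN = Severity × Occurrence × Detection:
  A: 4 × 9 × 7 = 252
  B: 2 × 7 × 10 = 140
  C: 9 × 9 × 8 = 648
  D: 10 × 10 × 5 = 500
  E: 6 × 3 × 3 = 54
  F: 7 × 8 × 8 = 448
  G: 10 × 4 × 9 = 360
Highest RPN is 648 → C.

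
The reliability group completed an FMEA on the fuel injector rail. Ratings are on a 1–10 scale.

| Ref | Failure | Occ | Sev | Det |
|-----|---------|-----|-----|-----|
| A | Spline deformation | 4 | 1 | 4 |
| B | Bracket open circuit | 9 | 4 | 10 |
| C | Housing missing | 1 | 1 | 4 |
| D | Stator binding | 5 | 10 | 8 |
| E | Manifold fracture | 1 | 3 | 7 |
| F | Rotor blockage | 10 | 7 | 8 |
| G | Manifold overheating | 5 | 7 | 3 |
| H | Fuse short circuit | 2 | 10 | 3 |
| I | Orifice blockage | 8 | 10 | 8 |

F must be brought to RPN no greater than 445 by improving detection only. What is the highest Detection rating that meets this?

F: S=7, O=10, D=8 → current RPN = 560.
Fixed product = 70. Need 70 × D ≤ 445, so D ≤ 445/70 = 6.36.
Maximum integer Detection rating = 6 (gives RPN 420; D=7 would give 490 > 445).

6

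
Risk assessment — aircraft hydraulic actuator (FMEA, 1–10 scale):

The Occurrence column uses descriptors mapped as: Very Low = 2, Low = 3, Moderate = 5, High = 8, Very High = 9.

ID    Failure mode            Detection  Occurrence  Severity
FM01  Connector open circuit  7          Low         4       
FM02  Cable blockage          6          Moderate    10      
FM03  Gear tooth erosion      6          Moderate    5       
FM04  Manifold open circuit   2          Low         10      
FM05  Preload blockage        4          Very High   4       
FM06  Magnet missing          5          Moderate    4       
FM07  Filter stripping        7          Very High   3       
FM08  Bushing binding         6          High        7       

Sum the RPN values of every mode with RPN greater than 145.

975

RPN = Severity × Occurrence × Detection:
  FM01: 4 × 3 × 7 = 84
  FM02: 10 × 5 × 6 = 300
  FM03: 5 × 5 × 6 = 150
  FM04: 10 × 3 × 2 = 60
  FM05: 4 × 9 × 4 = 144
  FM06: 4 × 5 × 5 = 100
  FM07: 3 × 9 × 7 = 189
  FM08: 7 × 8 × 6 = 336
RPN > 145: FM02 (300), FM03 (150), FM07 (189), FM08 (336).
Sum: 300 + 150 + 189 + 336 = 975.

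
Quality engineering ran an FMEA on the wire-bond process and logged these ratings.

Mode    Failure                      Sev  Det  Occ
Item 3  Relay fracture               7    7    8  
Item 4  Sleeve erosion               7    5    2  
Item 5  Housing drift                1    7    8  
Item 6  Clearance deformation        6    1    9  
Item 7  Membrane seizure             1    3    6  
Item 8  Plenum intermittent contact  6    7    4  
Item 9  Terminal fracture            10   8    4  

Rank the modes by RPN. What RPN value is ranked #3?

168

RPN = Severity × Occurrence × Detection:
  Item 3: 7 × 8 × 7 = 392
  Item 4: 7 × 2 × 5 = 70
  Item 5: 1 × 8 × 7 = 56
  Item 6: 6 × 9 × 1 = 54
  Item 7: 1 × 6 × 3 = 18
  Item 8: 6 × 4 × 7 = 168
  Item 9: 10 × 4 × 8 = 320
Sorted descending: 392, 320, 168, 70, 56, 54, 18.
The third-highest RPN is 168 (Item 8).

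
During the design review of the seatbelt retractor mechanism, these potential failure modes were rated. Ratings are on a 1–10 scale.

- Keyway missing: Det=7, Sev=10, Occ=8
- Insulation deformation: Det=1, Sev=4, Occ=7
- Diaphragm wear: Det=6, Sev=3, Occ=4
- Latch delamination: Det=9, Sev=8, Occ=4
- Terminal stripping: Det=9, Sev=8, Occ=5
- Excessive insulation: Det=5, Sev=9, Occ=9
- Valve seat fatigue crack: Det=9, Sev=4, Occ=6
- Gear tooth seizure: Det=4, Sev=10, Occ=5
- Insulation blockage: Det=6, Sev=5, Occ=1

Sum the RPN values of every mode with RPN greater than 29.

2131

RPN = Severity × Occurrence × Detection:
  Keyway missing: 10 × 8 × 7 = 560
  Insulation deformation: 4 × 7 × 1 = 28
  Diaphragm wear: 3 × 4 × 6 = 72
  Latch delamination: 8 × 4 × 9 = 288
  Terminal stripping: 8 × 5 × 9 = 360
  Excessive insulation: 9 × 9 × 5 = 405
  Valve seat fatigue crack: 4 × 6 × 9 = 216
  Gear tooth seizure: 10 × 5 × 4 = 200
  Insulation blockage: 5 × 1 × 6 = 30
RPN > 29: Keyway missing (560), Diaphragm wear (72), Latch delamination (288), Terminal stripping (360), Excessive insulation (405), Valve seat fatigue crack (216), Gear tooth seizure (200), Insulation blockage (30).
Sum: 560 + 72 + 288 + 360 + 405 + 216 + 200 + 30 = 2131.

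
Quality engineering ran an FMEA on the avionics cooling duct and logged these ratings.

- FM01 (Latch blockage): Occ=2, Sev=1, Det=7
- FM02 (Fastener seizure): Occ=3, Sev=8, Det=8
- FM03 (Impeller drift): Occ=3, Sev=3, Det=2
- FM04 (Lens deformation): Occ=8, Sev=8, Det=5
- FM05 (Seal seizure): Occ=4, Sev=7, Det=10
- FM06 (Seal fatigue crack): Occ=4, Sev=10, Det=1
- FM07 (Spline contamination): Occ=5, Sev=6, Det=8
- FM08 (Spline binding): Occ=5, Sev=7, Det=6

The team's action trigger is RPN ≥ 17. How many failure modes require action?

7

RPN = Severity × Occurrence × Detection:
  FM01: 1 × 2 × 7 = 14
  FM02: 8 × 3 × 8 = 192
  FM03: 3 × 3 × 2 = 18
  FM04: 8 × 8 × 5 = 320
  FM05: 7 × 4 × 10 = 280
  FM06: 10 × 4 × 1 = 40
  FM07: 6 × 5 × 8 = 240
  FM08: 7 × 5 × 6 = 210
Modes with RPN ≥ 17: FM02 (192), FM03 (18), FM04 (320), FM05 (280), FM06 (40), FM07 (240), FM08 (210) → 7.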